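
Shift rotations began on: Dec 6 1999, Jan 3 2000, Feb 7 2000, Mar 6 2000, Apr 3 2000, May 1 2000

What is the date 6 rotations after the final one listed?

All dates are Mondays, 28, 35, 28, 28, 28 days apart.
Specifically, the 1st Monday of each month.
June 2000 — 1st Monday is Jun 5 2000.
July 2000 — 1st Monday is Jul 3 2000.
1st Monday of August 2000: Aug 7 2000.
1st Monday of September 2000: Sep 4 2000.
1st Monday of October 2000: Oct 2 2000.
November 2000 — 1st Monday is Nov 6 2000.

Nov 6 2000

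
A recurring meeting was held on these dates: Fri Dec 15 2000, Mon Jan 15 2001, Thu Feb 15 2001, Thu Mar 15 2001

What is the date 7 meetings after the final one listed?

Mon Oct 15 2001

The day-of-month is always 15 (31, 31, 28 days between events).
So this recurs on the 15th of each month.
April 2001: Sun Apr 15 2001.
May 2001: Tue May 15 2001.
Next: June 2001 → Fri Jun 15 2001.
July 2001: Sun Jul 15 2001.
August 2001: Wed Aug 15 2001.
September 2001: Sat Sep 15 2001.
Next: October 2001 → Mon Oct 15 2001.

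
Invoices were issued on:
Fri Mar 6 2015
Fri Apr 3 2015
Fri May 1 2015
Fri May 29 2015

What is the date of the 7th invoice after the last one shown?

Fri Dec 11 2015

The spacing is 28, 28, 28 days — always 28 days.
Fri May 29 2015 + 28 days = Fri Jun 26 2015.
Fri Jun 26 2015 + 28 days = Fri Jul 24 2015.
Fri Jul 24 2015 + 28 days = Fri Aug 21 2015.
Fri Aug 21 2015 + 28 days = Fri Sep 18 2015.
Fri Sep 18 2015 + 28 days = Fri Oct 16 2015.
Fri Oct 16 2015 + 28 days = Fri Nov 13 2015.
Fri Nov 13 2015 + 28 days = Fri Dec 11 2015.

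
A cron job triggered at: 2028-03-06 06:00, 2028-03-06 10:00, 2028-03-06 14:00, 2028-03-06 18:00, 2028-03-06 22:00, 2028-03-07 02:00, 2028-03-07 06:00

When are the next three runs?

2028-03-07 10:00, 2028-03-07 14:00, 2028-03-07 18:00

The interval is a steady 4 hours (4, 4, 4, 4, 4, 4).
2028-03-07 06:00 + 4 h = 2028-03-07 10:00.
2028-03-07 10:00 + 4 h = 2028-03-07 14:00.
2028-03-07 14:00 + 4 h = 2028-03-07 18:00.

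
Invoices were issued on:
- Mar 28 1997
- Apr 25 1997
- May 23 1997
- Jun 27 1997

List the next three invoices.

Jul 25 1997, Aug 22 1997, Sep 26 1997

All dates are Fridays, 28, 28, 35 days apart.
Specifically, the 4th Friday of each month.
4th Friday of July 1997: Jul 25 1997.
4th Friday of August 1997: Aug 22 1997.
September 1997 — 4th Friday is Sep 26 1997.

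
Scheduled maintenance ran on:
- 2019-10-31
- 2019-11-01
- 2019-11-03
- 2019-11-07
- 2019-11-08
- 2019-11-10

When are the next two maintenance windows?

2019-11-14, 2019-11-15

Every event lands on a Thursday or Friday or Sunday (gaps cycle 1, 2, 4, 1, 2).
So the schedule is: every Thursday, Friday and Sunday.
Next Thursday: 2019-11-14.
The following Friday is 2019-11-15.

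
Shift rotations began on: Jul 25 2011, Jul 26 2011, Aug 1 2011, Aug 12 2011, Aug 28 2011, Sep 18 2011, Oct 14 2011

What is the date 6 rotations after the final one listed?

Gaps: 1, 6, 11, 16, 21, 26 days — each gap is 5 larger than the previous one.
Next gap: 31 days. Oct 14 2011 + 31 days = Nov 14 2011.
Next gap: 36 days. Nov 14 2011 + 36 days = Dec 20 2011.
Next gap: 41 days. Dec 20 2011 + 41 days = Jan 30 2012.
Next gap: 46 days. Jan 30 2012 + 46 days = Mar 16 2012.
Next gap: 51 days. Mar 16 2012 + 51 days = May 6 2012.
Next gap: 56 days. May 6 2012 + 56 days = Jul 1 2012.

Jul 1 2012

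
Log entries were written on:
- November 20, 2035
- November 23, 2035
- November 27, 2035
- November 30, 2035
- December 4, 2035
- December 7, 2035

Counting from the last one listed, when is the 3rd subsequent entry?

December 18, 2035

The gap pattern 3, 4, 3, 4, 3 repeats every 2 events.
These are the Tuesdays and Fridays of each week.
Next Tuesday: December 11, 2035.
The following Friday is December 14, 2035.
Next Tuesday: December 18, 2035.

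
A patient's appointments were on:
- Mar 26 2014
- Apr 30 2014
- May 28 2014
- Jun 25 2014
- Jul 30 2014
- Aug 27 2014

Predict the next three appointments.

Every date is a Wednesday; gaps 35, 28, 28, 35, 28 days.
Each is the last Wednesday of its month (at least one falls on the 29th or later, ruling out '4th Wednesday').
September 2014 ends with Wednesday Sep 24 2014.
Last Wednesday of October 2014: Oct 29 2014.
November 2014 ends with Wednesday Nov 26 2014.

Sep 24 2014, Oct 29 2014, Nov 26 2014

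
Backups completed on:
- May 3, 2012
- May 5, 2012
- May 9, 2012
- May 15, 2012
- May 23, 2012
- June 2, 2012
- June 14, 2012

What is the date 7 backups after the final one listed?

Intervals are 2, 4, 6, 8, 10, 12 days — an arithmetic progression with common difference 2.
Next gap: 14 days. June 14, 2012 + 14 days = June 28, 2012.
Next gap: 16 days. June 28, 2012 + 16 days = July 14, 2012.
Next gap: 18 days. July 14, 2012 + 18 days = August 1, 2012.
Next gap: 20 days. August 1, 2012 + 20 days = August 21, 2012.
Next gap: 22 days. August 21, 2012 + 22 days = September 12, 2012.
Next gap: 24 days. September 12, 2012 + 24 days = October 6, 2012.
Next gap: 26 days. October 6, 2012 + 26 days = November 1, 2012.

November 1, 2012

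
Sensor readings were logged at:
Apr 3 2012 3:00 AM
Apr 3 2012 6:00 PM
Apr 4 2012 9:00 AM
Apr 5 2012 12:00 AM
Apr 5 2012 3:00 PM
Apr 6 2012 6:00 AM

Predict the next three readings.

Apr 6 2012 9:00 PM, Apr 7 2012 12:00 PM, Apr 8 2012 3:00 AM

Spacing: 15, 15, 15, 15, 15 h — constant 15 h.
Apr 6 2012 6:00 AM + 15 h = Apr 6 2012 9:00 PM.
Apr 6 2012 9:00 PM + 15 h = Apr 7 2012 12:00 PM.
Apr 7 2012 12:00 PM + 15 h = Apr 8 2012 3:00 AM.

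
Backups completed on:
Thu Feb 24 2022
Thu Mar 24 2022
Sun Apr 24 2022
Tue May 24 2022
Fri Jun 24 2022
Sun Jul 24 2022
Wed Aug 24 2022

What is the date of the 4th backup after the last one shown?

Sat Dec 24 2022

Gaps: 28, 31, 30, 31, 30, 31 days — not constant. Every event is on the 24th of the month.
Pattern: the 24th of each month.
Next: September 2022 → Sat Sep 24 2022.
October 2022: Mon Oct 24 2022.
November 2022: Thu Nov 24 2022.
December 2022: Sat Dec 24 2022.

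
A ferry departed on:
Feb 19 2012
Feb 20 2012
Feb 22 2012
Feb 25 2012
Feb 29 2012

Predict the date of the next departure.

Intervals are 1, 2, 3, 4 days — an arithmetic progression with common difference 1.
Next gap: 5 days. Feb 29 2012 + 5 days = Mar 5 2012.

Mar 5 2012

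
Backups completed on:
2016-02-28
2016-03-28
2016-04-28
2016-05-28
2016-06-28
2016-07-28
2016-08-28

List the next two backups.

2016-09-28, 2016-10-28

The day-of-month is always 28 (29, 31, 30, 31, 30, 31 days between events).
So this recurs on the 28th of each month.
Next: September 2016 → 2016-09-28.
Next: October 2016 → 2016-10-28.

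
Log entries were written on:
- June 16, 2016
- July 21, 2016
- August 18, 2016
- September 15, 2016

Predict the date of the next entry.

These are Thursdays at 28- or 35-day spacing (35, 28, 28).
The pattern: 3rd Thursday of the month.
October 2016 — 3rd Thursday is October 20, 2016.

October 20, 2016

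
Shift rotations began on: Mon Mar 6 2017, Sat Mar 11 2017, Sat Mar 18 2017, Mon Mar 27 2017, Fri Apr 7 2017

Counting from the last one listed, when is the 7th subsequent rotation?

Fri Aug 18 2017

Gaps: 5, 7, 9, 11 days — each gap is 2 larger than the previous one.
Next gap: 13 days. Fri Apr 7 2017 + 13 days = Thu Apr 20 2017.
Next gap: 15 days. Thu Apr 20 2017 + 15 days = Fri May 5 2017.
Next gap: 17 days. Fri May 5 2017 + 17 days = Mon May 22 2017.
Next gap: 19 days. Mon May 22 2017 + 19 days = Sat Jun 10 2017.
Next gap: 21 days. Sat Jun 10 2017 + 21 days = Sat Jul 1 2017.
Next gap: 23 days. Sat Jul 1 2017 + 23 days = Mon Jul 24 2017.
Next gap: 25 days. Mon Jul 24 2017 + 25 days = Fri Aug 18 2017.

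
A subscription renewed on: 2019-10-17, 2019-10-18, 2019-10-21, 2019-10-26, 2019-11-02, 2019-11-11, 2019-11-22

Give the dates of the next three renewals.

The spacing grows by 2 each time: 1, 3, 5, 7, 9, 11 days.
Next gap: 13 days. 2019-11-22 + 13 days = 2019-12-05.
Next gap: 15 days. 2019-12-05 + 15 days = 2019-12-20.
Next gap: 17 days. 2019-12-20 + 17 days = 2020-01-06.

2019-12-05, 2019-12-20, 2020-01-06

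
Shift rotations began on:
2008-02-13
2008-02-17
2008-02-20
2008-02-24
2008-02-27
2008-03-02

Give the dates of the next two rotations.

Every event lands on a Wednesday or Sunday (gaps cycle 4, 3, 4, 3, 4).
So the schedule is: every Wednesday and Sunday.
Next Wednesday: 2008-03-05.
Next Sunday: 2008-03-09.

2008-03-05, 2008-03-09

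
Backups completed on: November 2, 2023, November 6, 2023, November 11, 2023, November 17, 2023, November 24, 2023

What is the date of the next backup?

Gaps: 4, 5, 6, 7 days — each gap is 1 larger than the previous one.
Next gap: 8 days. November 24, 2023 + 8 days = December 2, 2023.

December 2, 2023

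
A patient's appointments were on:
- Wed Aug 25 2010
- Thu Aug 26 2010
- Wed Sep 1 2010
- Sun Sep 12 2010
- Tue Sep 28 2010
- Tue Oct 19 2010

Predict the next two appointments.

Gaps: 1, 6, 11, 16, 21 days — each gap is 5 larger than the previous one.
Next gap: 26 days. Tue Oct 19 2010 + 26 days = Sun Nov 14 2010.
Next gap: 31 days. Sun Nov 14 2010 + 31 days = Wed Dec 15 2010.

Sun Nov 14 2010, Wed Dec 15 2010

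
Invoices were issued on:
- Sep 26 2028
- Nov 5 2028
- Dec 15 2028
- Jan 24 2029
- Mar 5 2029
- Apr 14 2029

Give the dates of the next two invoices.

Every event comes 40 days after the last (40, 40, 40, 40, 40).
Apr 14 2029 + 40 days = May 24 2029.
May 24 2029 + 40 days = Jul 3 2029.

May 24 2029, Jul 3 2029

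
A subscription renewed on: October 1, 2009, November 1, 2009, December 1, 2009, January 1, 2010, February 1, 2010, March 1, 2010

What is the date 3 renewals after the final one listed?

Gaps: 31, 30, 31, 31, 28 days — not constant. Every event is on the 1st of the month.
Pattern: the 1st of each month.
Next: April 2010 → April 1, 2010.
Next: May 2010 → May 1, 2010.
June 2010: June 1, 2010.

June 1, 2010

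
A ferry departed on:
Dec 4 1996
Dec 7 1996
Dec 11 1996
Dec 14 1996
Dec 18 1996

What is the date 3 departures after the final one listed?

Dec 28 1996

Every event lands on a Wednesday or Saturday (gaps cycle 3, 4, 3, 4).
So the schedule is: every Wednesday and Saturday.
Next Saturday: Dec 21 1996.
The following Wednesday is Dec 25 1996.
The following Saturday is Dec 28 1996.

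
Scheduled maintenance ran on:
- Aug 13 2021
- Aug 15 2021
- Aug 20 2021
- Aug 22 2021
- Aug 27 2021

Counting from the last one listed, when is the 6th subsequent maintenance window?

Sep 17 2021

Every event lands on a Friday or Sunday (gaps cycle 2, 5, 2, 5).
So the schedule is: every Friday and Sunday.
Next Sunday: Aug 29 2021.
The following Friday is Sep 3 2021.
The following Sunday is Sep 5 2021.
Next Friday: Sep 10 2021.
Next Sunday: Sep 12 2021.
Next Friday: Sep 17 2021.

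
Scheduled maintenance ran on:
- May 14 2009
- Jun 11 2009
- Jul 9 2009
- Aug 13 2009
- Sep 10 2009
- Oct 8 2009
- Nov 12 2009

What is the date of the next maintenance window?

Dec 10 2009

These are Thursdays at 28- or 35-day spacing (28, 28, 35, 28, 28, 35).
The pattern: 2nd Thursday of the month.
December 2009 — 2nd Thursday is Dec 10 2009.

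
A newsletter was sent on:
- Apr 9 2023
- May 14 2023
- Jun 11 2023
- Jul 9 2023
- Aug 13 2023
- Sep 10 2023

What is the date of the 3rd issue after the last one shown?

Dec 10 2023

These are Sundays at 28- or 35-day spacing (35, 28, 28, 35, 28).
The pattern: 2nd Sunday of the month.
2nd Sunday of October 2023: Oct 8 2023.
2nd Sunday of November 2023: Nov 12 2023.
December 2023 — 2nd Sunday is Dec 10 2023.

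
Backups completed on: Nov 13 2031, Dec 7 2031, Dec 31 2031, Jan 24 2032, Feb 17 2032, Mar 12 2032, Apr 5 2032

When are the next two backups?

The spacing is 24, 24, 24, 24, 24, 24 days — always 24 days.
Apr 5 2032 + 24 days = Apr 29 2032.
Apr 29 2032 + 24 days = May 23 2032.

Apr 29 2032, May 23 2032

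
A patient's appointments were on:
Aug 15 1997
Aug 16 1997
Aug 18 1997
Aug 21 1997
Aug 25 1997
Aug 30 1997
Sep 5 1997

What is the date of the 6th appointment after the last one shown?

Intervals are 1, 2, 3, 4, 5, 6 days — an arithmetic progression with common difference 1.
Next gap: 7 days. Sep 5 1997 + 7 days = Sep 12 1997.
Next gap: 8 days. Sep 12 1997 + 8 days = Sep 20 1997.
Next gap: 9 days. Sep 20 1997 + 9 days = Sep 29 1997.
Next gap: 10 days. Sep 29 1997 + 10 days = Oct 9 1997.
Next gap: 11 days. Oct 9 1997 + 11 days = Oct 20 1997.
Next gap: 12 days. Oct 20 1997 + 12 days = Nov 1 1997.

Nov 1 1997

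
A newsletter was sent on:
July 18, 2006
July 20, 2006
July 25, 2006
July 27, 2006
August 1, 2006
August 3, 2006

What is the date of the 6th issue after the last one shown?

August 24, 2006

Gaps: 2, 5, 2, 5, 2 days — not constant, but cyclic with period 2.
The events fall on every Tuesday and Thursday.
Next Tuesday: August 8, 2006.
The following Thursday is August 10, 2006.
Next Tuesday: August 15, 2006.
The following Thursday is August 17, 2006.
The following Tuesday is August 22, 2006.
The following Thursday is August 24, 2006.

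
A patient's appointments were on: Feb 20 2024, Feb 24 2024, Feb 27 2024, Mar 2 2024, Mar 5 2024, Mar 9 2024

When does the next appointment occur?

Mar 12 2024

The gap pattern 4, 3, 4, 3, 4 repeats every 2 events.
These are the Tuesdays and Saturdays of each week.
Next Tuesday: Mar 12 2024.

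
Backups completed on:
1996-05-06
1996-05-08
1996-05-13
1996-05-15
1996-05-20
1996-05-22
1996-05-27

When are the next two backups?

Gaps: 2, 5, 2, 5, 2, 5 days — not constant, but cyclic with period 2.
The events fall on every Monday and Wednesday.
The following Wednesday is 1996-05-29.
The following Monday is 1996-06-03.

1996-05-29, 1996-06-03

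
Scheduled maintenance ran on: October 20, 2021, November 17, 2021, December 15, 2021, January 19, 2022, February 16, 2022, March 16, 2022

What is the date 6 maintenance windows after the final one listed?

September 21, 2022

Gaps: 28, 28, 35, 28, 28 days — a mix of 28 and 35. Every date is a Wednesday.
Each is the 3rd Wednesday of its month.
3rd Wednesday of April 2022: April 20, 2022.
May 2022 — 3rd Wednesday is May 18, 2022.
3rd Wednesday of June 2022: June 15, 2022.
July 2022 — 3rd Wednesday is July 20, 2022.
3rd Wednesday of August 2022: August 17, 2022.
3rd Wednesday of September 2022: September 21, 2022.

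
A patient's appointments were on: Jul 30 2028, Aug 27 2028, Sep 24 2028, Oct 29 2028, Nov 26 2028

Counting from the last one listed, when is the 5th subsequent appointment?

These are Sundays with 28, 28, 35, 28-day gaps.
Each is the final Sunday of its month — Jul 30 2028 is past the 28th, so '4th Sunday' doesn't fit.
Last Sunday of December 2028: Dec 31 2028.
January 2029 ends with Sunday Jan 28 2029.
February 2029 ends with Sunday Feb 25 2029.
March 2029 ends with Sunday Mar 25 2029.
April 2029 ends with Sunday Apr 29 2029.

Apr 29 2029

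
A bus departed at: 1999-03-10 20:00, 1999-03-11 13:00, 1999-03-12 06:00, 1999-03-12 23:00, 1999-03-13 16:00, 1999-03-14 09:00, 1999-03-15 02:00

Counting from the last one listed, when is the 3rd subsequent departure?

The interval is a steady 17 hours (17, 17, 17, 17, 17, 17).
1999-03-15 02:00 + 17 h = 1999-03-15 19:00.
1999-03-15 19:00 + 17 h = 1999-03-16 12:00.
1999-03-16 12:00 + 17 h = 1999-03-17 05:00.

1999-03-17 05:00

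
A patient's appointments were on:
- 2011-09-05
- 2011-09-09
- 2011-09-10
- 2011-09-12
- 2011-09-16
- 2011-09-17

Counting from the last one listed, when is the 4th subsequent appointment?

2011-09-26

Every event lands on a Monday or Friday or Saturday (gaps cycle 4, 1, 2, 4, 1).
So the schedule is: every Monday, Friday and Saturday.
Next Monday: 2011-09-19.
The following Friday is 2011-09-23.
Next Saturday: 2011-09-24.
The following Monday is 2011-09-26.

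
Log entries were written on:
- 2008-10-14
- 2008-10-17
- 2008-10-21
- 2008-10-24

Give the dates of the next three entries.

The gap pattern 3, 4, 3 repeats every 2 events.
These are the Tuesdays and Fridays of each week.
The following Tuesday is 2008-10-28.
The following Friday is 2008-10-31.
The following Tuesday is 2008-11-04.

2008-10-28, 2008-10-31, 2008-11-04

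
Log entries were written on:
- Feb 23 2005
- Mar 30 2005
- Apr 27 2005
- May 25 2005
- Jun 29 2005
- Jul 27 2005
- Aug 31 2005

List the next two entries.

All Wednesdays; the gaps (35, 28, 28, 35, 28, 35) vary with month length.
This is the last Wednesday of each month.
September 2005 ends with Wednesday Sep 28 2005.
Last Wednesday of October 2005: Oct 26 2005.

Sep 28 2005, Oct 26 2005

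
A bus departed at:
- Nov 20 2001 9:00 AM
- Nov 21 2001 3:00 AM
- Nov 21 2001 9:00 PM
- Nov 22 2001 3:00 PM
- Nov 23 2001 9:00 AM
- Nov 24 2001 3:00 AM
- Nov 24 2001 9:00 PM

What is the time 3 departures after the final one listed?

Gaps: 18, 18, 18, 18, 18, 18 hours — each event is 18 hours after the previous one.
Nov 24 2001 9:00 PM + 18 h = Nov 25 2001 3:00 PM.
Nov 25 2001 3:00 PM + 18 h = Nov 26 2001 9:00 AM.
Nov 26 2001 9:00 AM + 18 h = Nov 27 2001 3:00 AM.

Nov 27 2001 3:00 AM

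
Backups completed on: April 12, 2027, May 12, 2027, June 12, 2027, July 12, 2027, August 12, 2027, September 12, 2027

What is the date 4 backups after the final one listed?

January 12, 2028

The day-of-month is always 12 (30, 31, 30, 31, 31 days between events).
So this recurs on the 12th of each month.
Next: October 2027 → October 12, 2027.
Next: November 2027 → November 12, 2027.
December 2027: December 12, 2027.
Next: January 2028 → January 12, 2028.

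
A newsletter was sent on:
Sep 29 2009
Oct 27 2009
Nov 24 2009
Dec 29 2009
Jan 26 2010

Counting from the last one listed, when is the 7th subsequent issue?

Aug 31 2010

Every date is a Tuesday; gaps 28, 28, 35, 28 days.
Each is the last Tuesday of its month (at least one falls on the 29th or later, ruling out '4th Tuesday').
Last Tuesday of February 2010: Feb 23 2010.
Last Tuesday of March 2010: Mar 30 2010.
Last Tuesday of April 2010: Apr 27 2010.
May 2010 ends with Tuesday May 25 2010.
Last Tuesday of June 2010: Jun 29 2010.
July 2010 ends with Tuesday Jul 27 2010.
Last Tuesday of August 2010: Aug 31 2010.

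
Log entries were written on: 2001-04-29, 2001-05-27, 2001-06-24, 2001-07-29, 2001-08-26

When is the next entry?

2001-09-30

These are Sundays with 28, 28, 35, 28-day gaps.
Each is the final Sunday of its month — 2001-04-29 is past the 28th, so '4th Sunday' doesn't fit.
Last Sunday of September 2001: 2001-09-30.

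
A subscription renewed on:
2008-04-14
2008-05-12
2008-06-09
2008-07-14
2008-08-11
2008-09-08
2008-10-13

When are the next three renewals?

All dates are Mondays, 28, 28, 35, 28, 28, 35 days apart.
Specifically, the 2nd Monday of each month.
2nd Monday of November 2008: 2008-11-10.
December 2008 — 2nd Monday is 2008-12-08.
January 2009 — 2nd Monday is 2009-01-12.

2008-11-10, 2008-12-08, 2009-01-12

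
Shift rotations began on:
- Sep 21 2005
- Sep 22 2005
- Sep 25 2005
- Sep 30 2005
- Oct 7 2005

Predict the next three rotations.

Oct 16 2005, Oct 27 2005, Nov 9 2005

Intervals are 1, 3, 5, 7 days — an arithmetic progression with common difference 2.
Next gap: 9 days. Oct 7 2005 + 9 days = Oct 16 2005.
Next gap: 11 days. Oct 16 2005 + 11 days = Oct 27 2005.
Next gap: 13 days. Oct 27 2005 + 13 days = Nov 9 2005.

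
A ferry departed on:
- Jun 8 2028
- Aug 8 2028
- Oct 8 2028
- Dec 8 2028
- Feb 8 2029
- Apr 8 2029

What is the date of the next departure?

Each date is the 8th; the gaps (61, 61, 61, 62, 59) track the month lengths.
The rule is the 8th of every 2 months.
Next: June 2029 → Jun 8 2029.

Jun 8 2029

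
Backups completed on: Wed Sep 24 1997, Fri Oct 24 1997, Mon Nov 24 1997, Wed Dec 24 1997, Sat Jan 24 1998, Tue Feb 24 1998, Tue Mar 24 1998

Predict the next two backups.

Gaps: 30, 31, 30, 31, 31, 28 days — not constant. Every event is on the 24th of the month.
Pattern: the 24th of each month.
Next: April 1998 → Fri Apr 24 1998.
Next: May 1998 → Sun May 24 1998.

Fri Apr 24 1998, Sun May 24 1998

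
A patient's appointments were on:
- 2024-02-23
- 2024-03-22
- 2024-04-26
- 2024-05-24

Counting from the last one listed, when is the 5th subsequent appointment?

Gaps: 28, 35, 28 days — a mix of 28 and 35. Every date is a Friday.
Each is the 4th Friday of its month.
4th Friday of June 2024: 2024-06-28.
4th Friday of July 2024: 2024-07-26.
4th Friday of August 2024: 2024-08-23.
September 2024 — 4th Friday is 2024-09-27.
October 2024 — 4th Friday is 2024-10-25.

2024-10-25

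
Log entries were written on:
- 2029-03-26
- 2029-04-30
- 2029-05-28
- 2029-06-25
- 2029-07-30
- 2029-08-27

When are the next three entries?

2029-09-24, 2029-10-29, 2029-11-26

These are Mondays with 35, 28, 28, 35, 28-day gaps.
Each is the final Monday of its month — 2029-04-30 is past the 28th, so '4th Monday' doesn't fit.
September 2029 ends with Monday 2029-09-24.
Last Monday of October 2029: 2029-10-29.
Last Monday of November 2029: 2029-11-26.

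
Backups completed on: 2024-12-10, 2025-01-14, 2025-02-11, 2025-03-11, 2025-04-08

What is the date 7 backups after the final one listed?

2025-11-11

Gaps: 35, 28, 28, 28 days — a mix of 28 and 35. Every date is a Tuesday.
Each is the 2nd Tuesday of its month.
2nd Tuesday of May 2025: 2025-05-13.
June 2025 — 2nd Tuesday is 2025-06-10.
July 2025 — 2nd Tuesday is 2025-07-08.
August 2025 — 2nd Tuesday is 2025-08-12.
September 2025 — 2nd Tuesday is 2025-09-09.
October 2025 — 2nd Tuesday is 2025-10-14.
November 2025 — 2nd Tuesday is 2025-11-11.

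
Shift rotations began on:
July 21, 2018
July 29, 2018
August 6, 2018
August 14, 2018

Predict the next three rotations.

August 22, 2018; August 30, 2018; September 7, 2018

Gaps between consecutive events: 8, 8, 8 days — a constant 8-day interval.
August 14, 2018 + 8 days = August 22, 2018.
August 22, 2018 + 8 days = August 30, 2018.
August 30, 2018 + 8 days = September 7, 2018.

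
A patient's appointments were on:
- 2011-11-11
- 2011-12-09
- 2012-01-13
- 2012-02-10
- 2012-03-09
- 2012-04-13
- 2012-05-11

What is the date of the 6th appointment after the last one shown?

All dates are Fridays, 28, 35, 28, 28, 35, 28 days apart.
Specifically, the 2nd Friday of each month.
2nd Friday of June 2012: 2012-06-08.
July 2012 — 2nd Friday is 2012-07-13.
August 2012 — 2nd Friday is 2012-08-10.
September 2012 — 2nd Friday is 2012-09-14.
2nd Friday of October 2012: 2012-10-12.
November 2012 — 2nd Friday is 2012-11-09.

2012-11-09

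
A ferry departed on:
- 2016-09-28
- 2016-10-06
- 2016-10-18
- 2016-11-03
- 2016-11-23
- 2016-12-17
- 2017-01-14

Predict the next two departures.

2017-02-15, 2017-03-23

The spacing grows by 4 each time: 8, 12, 16, 20, 24, 28 days.
Next gap: 32 days. 2017-01-14 + 32 days = 2017-02-15.
Next gap: 36 days. 2017-02-15 + 36 days = 2017-03-23.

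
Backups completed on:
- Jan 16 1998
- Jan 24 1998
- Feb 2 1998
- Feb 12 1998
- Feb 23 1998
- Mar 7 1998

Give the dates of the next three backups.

Gaps: 8, 9, 10, 11, 12 days — each gap is 1 larger than the previous one.
Next gap: 13 days. Mar 7 1998 + 13 days = Mar 20 1998.
Next gap: 14 days. Mar 20 1998 + 14 days = Apr 3 1998.
Next gap: 15 days. Apr 3 1998 + 15 days = Apr 18 1998.

Mar 20 1998, Apr 3 1998, Apr 18 1998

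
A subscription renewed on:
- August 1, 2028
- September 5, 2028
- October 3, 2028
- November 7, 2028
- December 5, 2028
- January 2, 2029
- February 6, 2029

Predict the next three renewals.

March 6, 2029; April 3, 2029; May 1, 2029

Gaps: 35, 28, 35, 28, 28, 35 days — a mix of 28 and 35. Every date is a Tuesday.
Each is the 1st Tuesday of its month.
1st Tuesday of March 2029: March 6, 2029.
April 2029 — 1st Tuesday is April 3, 2029.
1st Tuesday of May 2029: May 1, 2029.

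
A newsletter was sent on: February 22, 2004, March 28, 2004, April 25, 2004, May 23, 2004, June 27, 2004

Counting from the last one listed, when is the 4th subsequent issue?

Gaps: 35, 28, 28, 35 days — a mix of 28 and 35. Every date is a Sunday.
Each is the 4th Sunday of its month.
4th Sunday of July 2004: July 25, 2004.
4th Sunday of August 2004: August 22, 2004.
September 2004 — 4th Sunday is September 26, 2004.
4th Sunday of October 2004: October 24, 2004.

October 24, 2004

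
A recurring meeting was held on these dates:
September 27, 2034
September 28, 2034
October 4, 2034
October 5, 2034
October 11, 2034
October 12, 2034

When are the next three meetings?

October 18, 2034; October 19, 2034; October 25, 2034

Gaps: 1, 6, 1, 6, 1 days — not constant, but cyclic with period 2.
The events fall on every Wednesday and Thursday.
The following Wednesday is October 18, 2034.
The following Thursday is October 19, 2034.
Next Wednesday: October 25, 2034.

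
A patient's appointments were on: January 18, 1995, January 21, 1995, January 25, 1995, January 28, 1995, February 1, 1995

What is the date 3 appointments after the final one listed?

The gap pattern 3, 4, 3, 4 repeats every 2 events.
These are the Wednesdays and Saturdays of each week.
The following Saturday is February 4, 1995.
The following Wednesday is February 8, 1995.
The following Saturday is February 11, 1995.

February 11, 1995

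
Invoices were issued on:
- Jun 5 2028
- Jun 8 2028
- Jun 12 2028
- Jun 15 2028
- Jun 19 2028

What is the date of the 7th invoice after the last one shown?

Every event lands on a Monday or Thursday (gaps cycle 3, 4, 3, 4).
So the schedule is: every Monday and Thursday.
The following Thursday is Jun 22 2028.
Next Monday: Jun 26 2028.
The following Thursday is Jun 29 2028.
Next Monday: Jul 3 2028.
Next Thursday: Jul 6 2028.
The following Monday is Jul 10 2028.
The following Thursday is Jul 13 2028.

Jul 13 2028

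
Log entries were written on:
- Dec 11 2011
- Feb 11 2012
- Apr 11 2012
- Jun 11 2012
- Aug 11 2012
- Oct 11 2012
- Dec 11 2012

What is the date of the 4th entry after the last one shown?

Gaps: 62, 60, 61, 61, 61, 61 days — not constant. Every event is on the 11th of the month.
Pattern: the 11th of every 2 months.
February 2013: Feb 11 2013.
Next: April 2013 → Apr 11 2013.
June 2013: Jun 11 2013.
August 2013: Aug 11 2013.

Aug 11 2013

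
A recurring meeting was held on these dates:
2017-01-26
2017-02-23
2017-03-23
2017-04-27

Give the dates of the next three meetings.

These are Thursdays at 28- or 35-day spacing (28, 28, 35).
The pattern: 4th Thursday of the month.
4th Thursday of May 2017: 2017-05-25.
June 2017 — 4th Thursday is 2017-06-22.
July 2017 — 4th Thursday is 2017-07-27.

2017-05-25, 2017-06-22, 2017-07-27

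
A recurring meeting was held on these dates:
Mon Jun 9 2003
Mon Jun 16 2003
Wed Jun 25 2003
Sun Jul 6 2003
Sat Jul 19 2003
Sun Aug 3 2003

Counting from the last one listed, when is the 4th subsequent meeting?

Gaps: 7, 9, 11, 13, 15 days — each gap is 2 larger than the previous one.
Next gap: 17 days. Sun Aug 3 2003 + 17 days = Wed Aug 20 2003.
Next gap: 19 days. Wed Aug 20 2003 + 19 days = Mon Sep 8 2003.
Next gap: 21 days. Mon Sep 8 2003 + 21 days = Mon Sep 29 2003.
Next gap: 23 days. Mon Sep 29 2003 + 23 days = Wed Oct 22 2003.

Wed Oct 22 2003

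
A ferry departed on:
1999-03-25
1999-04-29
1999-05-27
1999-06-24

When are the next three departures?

1999-07-29, 1999-08-26, 1999-09-30

Every date is a Thursday; gaps 35, 28, 28 days.
Each is the last Thursday of its month (at least one falls on the 29th or later, ruling out '4th Thursday').
July 1999 ends with Thursday 1999-07-29.
August 1999 ends with Thursday 1999-08-26.
September 1999 ends with Thursday 1999-09-30.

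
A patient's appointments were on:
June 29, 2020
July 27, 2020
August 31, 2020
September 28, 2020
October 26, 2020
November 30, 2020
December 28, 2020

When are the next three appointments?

Every date is a Monday; gaps 28, 35, 28, 28, 35, 28 days.
Each is the last Monday of its month (at least one falls on the 29th or later, ruling out '4th Monday').
Last Monday of January 2021: January 25, 2021.
February 2021 ends with Monday February 22, 2021.
Last Monday of March 2021: March 29, 2021.

January 25, 2021; February 22, 2021; March 29, 2021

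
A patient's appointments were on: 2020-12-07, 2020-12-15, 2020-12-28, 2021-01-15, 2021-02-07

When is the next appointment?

The spacing grows by 5 each time: 8, 13, 18, 23 days.
Next gap: 28 days. 2021-02-07 + 28 days = 2021-03-07.

2021-03-07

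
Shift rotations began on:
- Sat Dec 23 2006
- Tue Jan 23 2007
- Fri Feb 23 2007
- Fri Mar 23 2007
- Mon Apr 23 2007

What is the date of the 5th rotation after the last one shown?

The day-of-month is always 23 (31, 31, 28, 31 days between events).
So this recurs on the 23rd of each month.
May 2007: Wed May 23 2007.
Next: June 2007 → Sat Jun 23 2007.
Next: July 2007 → Mon Jul 23 2007.
August 2007: Thu Aug 23 2007.
Next: September 2007 → Sun Sep 23 2007.

Sun Sep 23 2007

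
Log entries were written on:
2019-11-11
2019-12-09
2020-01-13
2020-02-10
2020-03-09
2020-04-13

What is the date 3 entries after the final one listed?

Gaps: 28, 35, 28, 28, 35 days — a mix of 28 and 35. Every date is a Monday.
Each is the 2nd Monday of its month.
2nd Monday of May 2020: 2020-05-11.
2nd Monday of June 2020: 2020-06-08.
July 2020 — 2nd Monday is 2020-07-13.

2020-07-13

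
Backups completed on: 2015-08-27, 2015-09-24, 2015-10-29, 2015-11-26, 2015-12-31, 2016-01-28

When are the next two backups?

Every date is a Thursday; gaps 28, 35, 28, 35, 28 days.
Each is the last Thursday of its month (at least one falls on the 29th or later, ruling out '4th Thursday').
Last Thursday of February 2016: 2016-02-25.
Last Thursday of March 2016: 2016-03-31.

2016-02-25, 2016-03-31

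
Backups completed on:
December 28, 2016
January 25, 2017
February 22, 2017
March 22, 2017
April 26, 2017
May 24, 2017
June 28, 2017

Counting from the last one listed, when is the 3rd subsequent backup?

Gaps: 28, 28, 28, 35, 28, 35 days — a mix of 28 and 35. Every date is a Wednesday.
Each is the 4th Wednesday of its month.
July 2017 — 4th Wednesday is July 26, 2017.
4th Wednesday of August 2017: August 23, 2017.
September 2017 — 4th Wednesday is September 27, 2017.

September 27, 2017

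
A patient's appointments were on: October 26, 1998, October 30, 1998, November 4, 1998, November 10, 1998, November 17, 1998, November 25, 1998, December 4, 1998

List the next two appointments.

December 14, 1998; December 25, 1998

Intervals are 4, 5, 6, 7, 8, 9 days — an arithmetic progression with common difference 1.
Next gap: 10 days. December 4, 1998 + 10 days = December 14, 1998.
Next gap: 11 days. December 14, 1998 + 11 days = December 25, 1998.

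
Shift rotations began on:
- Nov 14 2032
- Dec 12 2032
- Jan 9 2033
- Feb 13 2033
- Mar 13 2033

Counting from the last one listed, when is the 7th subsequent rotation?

Gaps: 28, 28, 35, 28 days — a mix of 28 and 35. Every date is a Sunday.
Each is the 2nd Sunday of its month.
April 2033 — 2nd Sunday is Apr 10 2033.
May 2033 — 2nd Sunday is May 8 2033.
2nd Sunday of June 2033: Jun 12 2033.
2nd Sunday of July 2033: Jul 10 2033.
August 2033 — 2nd Sunday is Aug 14 2033.
2nd Sunday of September 2033: Sep 11 2033.
October 2033 — 2nd Sunday is Oct 9 2033.

Oct 9 2033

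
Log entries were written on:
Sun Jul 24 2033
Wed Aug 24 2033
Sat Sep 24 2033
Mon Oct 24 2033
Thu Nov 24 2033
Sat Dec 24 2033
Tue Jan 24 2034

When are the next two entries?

Fri Feb 24 2034, Fri Mar 24 2034

Gaps: 31, 31, 30, 31, 30, 31 days — not constant. Every event is on the 24th of the month.
Pattern: the 24th of each month.
Next: February 2034 → Fri Feb 24 2034.
March 2034: Fri Mar 24 2034.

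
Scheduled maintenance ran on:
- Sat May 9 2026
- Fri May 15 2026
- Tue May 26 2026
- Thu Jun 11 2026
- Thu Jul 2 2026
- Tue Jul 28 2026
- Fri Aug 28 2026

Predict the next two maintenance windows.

Sat Oct 3 2026, Fri Nov 13 2026

The spacing grows by 5 each time: 6, 11, 16, 21, 26, 31 days.
Next gap: 36 days. Fri Aug 28 2026 + 36 days = Sat Oct 3 2026.
Next gap: 41 days. Sat Oct 3 2026 + 41 days = Fri Nov 13 2026.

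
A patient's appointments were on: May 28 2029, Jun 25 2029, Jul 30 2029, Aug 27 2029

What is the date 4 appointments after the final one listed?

These are Mondays with 28, 35, 28-day gaps.
Each is the final Monday of its month — Jul 30 2029 is past the 28th, so '4th Monday' doesn't fit.
Last Monday of September 2029: Sep 24 2029.
October 2029 ends with Monday Oct 29 2029.
Last Monday of November 2029: Nov 26 2029.
Last Monday of December 2029: Dec 31 2029.

Dec 31 2029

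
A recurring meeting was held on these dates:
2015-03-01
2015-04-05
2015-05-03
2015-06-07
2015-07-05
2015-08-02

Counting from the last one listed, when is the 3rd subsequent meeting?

2015-11-01

These are Sundays at 28- or 35-day spacing (35, 28, 35, 28, 28).
The pattern: 1st Sunday of the month.
September 2015 — 1st Sunday is 2015-09-06.
October 2015 — 1st Sunday is 2015-10-04.
November 2015 — 1st Sunday is 2015-11-01.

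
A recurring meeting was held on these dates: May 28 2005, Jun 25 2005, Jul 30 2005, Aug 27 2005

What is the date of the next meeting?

Every date is a Saturday; gaps 28, 35, 28 days.
Each is the last Saturday of its month (at least one falls on the 29th or later, ruling out '4th Saturday').
Last Saturday of September 2005: Sep 24 2005.

Sep 24 2005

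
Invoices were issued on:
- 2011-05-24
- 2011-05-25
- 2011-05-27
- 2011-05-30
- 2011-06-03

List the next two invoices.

2011-06-08, 2011-06-14

Gaps: 1, 2, 3, 4 days — each gap is 1 larger than the previous one.
Next gap: 5 days. 2011-06-03 + 5 days = 2011-06-08.
Next gap: 6 days. 2011-06-08 + 6 days = 2011-06-14.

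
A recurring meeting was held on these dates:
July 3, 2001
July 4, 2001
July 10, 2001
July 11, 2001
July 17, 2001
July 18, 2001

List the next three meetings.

Every event lands on a Tuesday or Wednesday (gaps cycle 1, 6, 1, 6, 1).
So the schedule is: every Tuesday and Wednesday.
Next Tuesday: July 24, 2001.
The following Wednesday is July 25, 2001.
Next Tuesday: July 31, 2001.

July 24, 2001; July 25, 2001; July 31, 2001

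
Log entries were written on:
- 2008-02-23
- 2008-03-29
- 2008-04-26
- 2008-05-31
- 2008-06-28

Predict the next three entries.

2008-07-26, 2008-08-30, 2008-09-27

All Saturdays; the gaps (35, 28, 35, 28) vary with month length.
This is the last Saturday of each month.
Last Saturday of July 2008: 2008-07-26.
August 2008 ends with Saturday 2008-08-30.
Last Saturday of September 2008: 2008-09-27.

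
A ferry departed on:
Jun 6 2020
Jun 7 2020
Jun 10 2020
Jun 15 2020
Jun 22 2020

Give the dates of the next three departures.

Jul 1 2020, Jul 12 2020, Jul 25 2020

Gaps: 1, 3, 5, 7 days — each gap is 2 larger than the previous one.
Next gap: 9 days. Jun 22 2020 + 9 days = Jul 1 2020.
Next gap: 11 days. Jul 1 2020 + 11 days = Jul 12 2020.
Next gap: 13 days. Jul 12 2020 + 13 days = Jul 25 2020.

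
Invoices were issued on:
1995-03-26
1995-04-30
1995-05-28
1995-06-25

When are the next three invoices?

These are Sundays with 35, 28, 28-day gaps.
Each is the final Sunday of its month — 1995-04-30 is past the 28th, so '4th Sunday' doesn't fit.
July 1995 ends with Sunday 1995-07-30.
Last Sunday of August 1995: 1995-08-27.
Last Sunday of September 1995: 1995-09-24.

1995-07-30, 1995-08-27, 1995-09-24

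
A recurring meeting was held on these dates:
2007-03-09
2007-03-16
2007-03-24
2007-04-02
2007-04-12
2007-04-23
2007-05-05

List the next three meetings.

Intervals are 7, 8, 9, 10, 11, 12 days — an arithmetic progression with common difference 1.
Next gap: 13 days. 2007-05-05 + 13 days = 2007-05-18.
Next gap: 14 days. 2007-05-18 + 14 days = 2007-06-01.
Next gap: 15 days. 2007-06-01 + 15 days = 2007-06-16.

2007-05-18, 2007-06-01, 2007-06-16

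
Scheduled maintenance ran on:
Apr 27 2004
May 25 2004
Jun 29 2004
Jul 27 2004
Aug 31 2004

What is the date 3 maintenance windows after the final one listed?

Nov 30 2004

These are Tuesdays with 28, 35, 28, 35-day gaps.
Each is the final Tuesday of its month — Jun 29 2004 is past the 28th, so '4th Tuesday' doesn't fit.
Last Tuesday of September 2004: Sep 28 2004.
Last Tuesday of October 2004: Oct 26 2004.
Last Tuesday of November 2004: Nov 30 2004.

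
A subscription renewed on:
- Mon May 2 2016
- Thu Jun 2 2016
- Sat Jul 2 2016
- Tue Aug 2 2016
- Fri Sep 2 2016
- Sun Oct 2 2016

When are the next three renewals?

Gaps: 31, 30, 31, 31, 30 days — not constant. Every event is on the 2nd of the month.
Pattern: the 2nd of each month.
Next: November 2016 → Wed Nov 2 2016.
Next: December 2016 → Fri Dec 2 2016.
Next: January 2017 → Mon Jan 2 2017.

Wed Nov 2 2016, Fri Dec 2 2016, Mon Jan 2 2017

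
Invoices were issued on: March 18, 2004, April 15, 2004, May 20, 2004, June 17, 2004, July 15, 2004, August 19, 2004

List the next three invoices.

September 16, 2004; October 21, 2004; November 18, 2004

All dates are Thursdays, 28, 35, 28, 28, 35 days apart.
Specifically, the 3rd Thursday of each month.
3rd Thursday of September 2004: September 16, 2004.
3rd Thursday of October 2004: October 21, 2004.
November 2004 — 3rd Thursday is November 18, 2004.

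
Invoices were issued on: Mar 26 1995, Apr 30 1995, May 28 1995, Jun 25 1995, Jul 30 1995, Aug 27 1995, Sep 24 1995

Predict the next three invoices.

Oct 29 1995, Nov 26 1995, Dec 31 1995

Every date is a Sunday; gaps 35, 28, 28, 35, 28, 28 days.
Each is the last Sunday of its month (at least one falls on the 29th or later, ruling out '4th Sunday').
Last Sunday of October 1995: Oct 29 1995.
Last Sunday of November 1995: Nov 26 1995.
December 1995 ends with Sunday Dec 31 1995.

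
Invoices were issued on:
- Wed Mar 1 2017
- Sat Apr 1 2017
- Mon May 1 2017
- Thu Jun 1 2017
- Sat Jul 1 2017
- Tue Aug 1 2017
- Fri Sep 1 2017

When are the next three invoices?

Sun Oct 1 2017, Wed Nov 1 2017, Fri Dec 1 2017

Each date is the 1st; the gaps (31, 30, 31, 30, 31, 31) track the month lengths.
The rule is the 1st of each month.
Next: October 2017 → Sun Oct 1 2017.
Next: November 2017 → Wed Nov 1 2017.
Next: December 2017 → Fri Dec 1 2017.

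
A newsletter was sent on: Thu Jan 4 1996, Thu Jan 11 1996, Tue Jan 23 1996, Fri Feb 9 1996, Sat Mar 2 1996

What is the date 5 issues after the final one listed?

The spacing grows by 5 each time: 7, 12, 17, 22 days.
Next gap: 27 days. Sat Mar 2 1996 + 27 days = Fri Mar 29 1996.
Next gap: 32 days. Fri Mar 29 1996 + 32 days = Tue Apr 30 1996.
Next gap: 37 days. Tue Apr 30 1996 + 37 days = Thu Jun 6 1996.
Next gap: 42 days. Thu Jun 6 1996 + 42 days = Thu Jul 18 1996.
Next gap: 47 days. Thu Jul 18 1996 + 47 days = Tue Sep 3 1996.

Tue Sep 3 1996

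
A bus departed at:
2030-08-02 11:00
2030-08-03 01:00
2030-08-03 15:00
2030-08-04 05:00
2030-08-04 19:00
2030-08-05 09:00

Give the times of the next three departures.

Gaps: 14, 14, 14, 14, 14 hours — each event is 14 hours after the previous one.
2030-08-05 09:00 + 14 h = 2030-08-05 23:00.
2030-08-05 23:00 + 14 h = 2030-08-06 13:00.
2030-08-06 13:00 + 14 h = 2030-08-07 03:00.

2030-08-05 23:00, 2030-08-06 13:00, 2030-08-07 03:00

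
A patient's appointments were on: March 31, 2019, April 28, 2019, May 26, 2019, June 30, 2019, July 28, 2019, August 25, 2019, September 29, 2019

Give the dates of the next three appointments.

All Sundays; the gaps (28, 28, 35, 28, 28, 35) vary with month length.
This is the last Sunday of each month.
Last Sunday of October 2019: October 27, 2019.
Last Sunday of November 2019: November 24, 2019.
December 2019 ends with Sunday December 29, 2019.

October 27, 2019; November 24, 2019; December 29, 2019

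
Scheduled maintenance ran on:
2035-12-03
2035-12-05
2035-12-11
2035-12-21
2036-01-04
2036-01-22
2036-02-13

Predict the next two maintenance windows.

Gaps: 2, 6, 10, 14, 18, 22 days — each gap is 4 larger than the previous one.
Next gap: 26 days. 2036-02-13 + 26 days = 2036-03-10.
Next gap: 30 days. 2036-03-10 + 30 days = 2036-04-09.

2036-03-10, 2036-04-09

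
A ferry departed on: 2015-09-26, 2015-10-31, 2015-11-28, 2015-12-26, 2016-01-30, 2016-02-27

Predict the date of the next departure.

These are Saturdays with 35, 28, 28, 35, 28-day gaps.
Each is the final Saturday of its month — 2015-10-31 is past the 28th, so '4th Saturday' doesn't fit.
Last Saturday of March 2016: 2016-03-26.

2016-03-26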